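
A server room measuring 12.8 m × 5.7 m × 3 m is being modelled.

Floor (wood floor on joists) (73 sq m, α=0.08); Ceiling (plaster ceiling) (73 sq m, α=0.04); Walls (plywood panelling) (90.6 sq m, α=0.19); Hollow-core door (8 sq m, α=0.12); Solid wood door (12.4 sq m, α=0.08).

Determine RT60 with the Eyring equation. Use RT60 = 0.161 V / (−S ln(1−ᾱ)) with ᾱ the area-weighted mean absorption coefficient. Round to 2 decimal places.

1.19 sec

S = Σ Sᵢ = 257.0 sq m.
Absorption A = 73×0.08 + 73×0.04 + 90.6×0.19 + 8×0.12 + 12.4×0.08 = 27.926 sabins.
Mean coefficient ᾱ = A/S = 0.1087.
Eyring denominator: −S ln(1−ᾱ) = 29.574.
V = 12.8 × 5.7 × 3 = 218.88 m³.
T = 0.161·V/[−S·ln(1−ᾱ)] = 0.161·218.88/29.574 = 1.19 s.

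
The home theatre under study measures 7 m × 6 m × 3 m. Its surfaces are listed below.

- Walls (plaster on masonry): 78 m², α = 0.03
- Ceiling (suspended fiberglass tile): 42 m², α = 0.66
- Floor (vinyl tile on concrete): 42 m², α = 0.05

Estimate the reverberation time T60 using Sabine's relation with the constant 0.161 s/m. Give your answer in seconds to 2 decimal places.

A = Σ Sᵢαᵢ = 78*0.03 + 42*0.66 + 42*0.05 = 32.160 sabins.
V = 7·6·3 = 126 m³.
Sabine: RT60 = 0.161 × 126 / 32.160 = 0.63 s.

0.63 s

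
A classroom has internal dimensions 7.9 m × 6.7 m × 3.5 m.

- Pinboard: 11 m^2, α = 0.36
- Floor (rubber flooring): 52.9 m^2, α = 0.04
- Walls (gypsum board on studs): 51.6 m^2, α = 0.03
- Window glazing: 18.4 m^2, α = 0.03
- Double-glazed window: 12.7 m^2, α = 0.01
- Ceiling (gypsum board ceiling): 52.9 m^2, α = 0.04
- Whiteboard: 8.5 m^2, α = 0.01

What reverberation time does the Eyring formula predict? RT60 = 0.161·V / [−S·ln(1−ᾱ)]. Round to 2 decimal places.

S = Σ Sᵢ = 208.0 m^2.
Σ(Sᵢαᵢ) = 11·0.36 + 52.9·0.04 + 51.6·0.03 + 18.4·0.03 + 12.7·0.01 + 52.9·0.04 + 8.5·0.01 = 10.504.
ᾱ = 10.504 / 208.0 = 0.0505.
−S·ln(1−ᾱ) = −208.0 × ln(1 − 0.0505) = 10.779.
V = 7.9 × 6.7 × 3.5 = 185.255 m³.
RT60 = 0.161 × 185.255 / 10.779 = 2.77 s.

2.77 seconds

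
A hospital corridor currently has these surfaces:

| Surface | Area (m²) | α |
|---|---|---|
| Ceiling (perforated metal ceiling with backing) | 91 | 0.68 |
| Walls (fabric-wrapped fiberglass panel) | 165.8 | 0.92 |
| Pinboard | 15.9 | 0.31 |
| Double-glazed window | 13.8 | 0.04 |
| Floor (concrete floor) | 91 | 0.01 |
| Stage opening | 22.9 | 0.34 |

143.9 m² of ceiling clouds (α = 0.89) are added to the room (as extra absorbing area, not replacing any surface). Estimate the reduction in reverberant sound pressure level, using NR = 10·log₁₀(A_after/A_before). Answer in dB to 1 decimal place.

1.9 dB

Total absorption A_before = 91*0.68 + 165.8*0.92 + 15.9*0.31 + 13.8*0.04 + 91*0.01 + 22.9*0.34
  = 61.880 + 152.536 + 4.929 + 0.552 + 0.910 + 7.786 = 228.593 m² sabins.
Added absorption = 143.9 × 0.89 = 128.071 sabins.
New total A_after = 356.664 sabins.
Reduction = 10 log₁₀(A_after/A_before) = 10 log₁₀(1.5603) = 1.9 dB.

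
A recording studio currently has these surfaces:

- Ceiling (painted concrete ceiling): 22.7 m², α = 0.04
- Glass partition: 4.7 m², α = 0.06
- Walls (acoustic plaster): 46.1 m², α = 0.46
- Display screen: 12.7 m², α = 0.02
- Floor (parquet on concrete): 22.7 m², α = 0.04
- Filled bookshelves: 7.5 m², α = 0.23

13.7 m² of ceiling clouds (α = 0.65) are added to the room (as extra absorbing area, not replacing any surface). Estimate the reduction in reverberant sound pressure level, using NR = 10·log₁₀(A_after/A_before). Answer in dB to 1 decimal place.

Summing Sᵢαᵢ: 0.908 + 0.282 + 21.206 + 0.254 + 0.908 + 1.725 → A_before = 25.283 sabins.
Treatment contributes 13.7·0.65 = 8.905 sabins.
New total A_after = 34.188 sabins.
NR = 10·log₁₀(34.188/25.283) = 1.3 dB.

1.3 dB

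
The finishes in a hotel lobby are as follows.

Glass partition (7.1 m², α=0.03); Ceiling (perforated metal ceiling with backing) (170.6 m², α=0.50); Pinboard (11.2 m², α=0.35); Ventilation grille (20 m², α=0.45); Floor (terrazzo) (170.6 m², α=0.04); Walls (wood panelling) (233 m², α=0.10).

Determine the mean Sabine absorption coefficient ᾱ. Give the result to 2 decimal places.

S = Σ Sᵢ = 7.1 + 170.6 + 11.2 + 20 + 170.6 + 233 = 612.5 m².
Weighted sum Σ Sα = 128.557.
ᾱ = A/S = 0.21.

0.21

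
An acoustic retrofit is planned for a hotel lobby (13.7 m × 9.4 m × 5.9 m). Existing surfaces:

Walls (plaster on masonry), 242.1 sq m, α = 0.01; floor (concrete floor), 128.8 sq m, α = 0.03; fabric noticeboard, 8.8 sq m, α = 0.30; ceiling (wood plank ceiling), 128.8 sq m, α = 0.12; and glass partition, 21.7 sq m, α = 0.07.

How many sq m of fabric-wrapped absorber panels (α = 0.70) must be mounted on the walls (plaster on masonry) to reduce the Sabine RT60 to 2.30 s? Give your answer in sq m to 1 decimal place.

39.5

Equivalent absorption area: A₁ = 242.1·0.01 + 128.8·0.03 + 8.8·0.30 + 128.8·0.12 + 21.7·0.07 = 25.900 sq m.
Required A₂ = 0.161·759.802/2.30 = 53.186 sabins.
Absorption to add: 53.186 − 25.900 = 27.286 sabins.
Net gain per sq m: Δα = 0.70 − 0.01 = 0.69.
Area = ΔA/Δα = 27.286/0.69 = 39.5 sq m.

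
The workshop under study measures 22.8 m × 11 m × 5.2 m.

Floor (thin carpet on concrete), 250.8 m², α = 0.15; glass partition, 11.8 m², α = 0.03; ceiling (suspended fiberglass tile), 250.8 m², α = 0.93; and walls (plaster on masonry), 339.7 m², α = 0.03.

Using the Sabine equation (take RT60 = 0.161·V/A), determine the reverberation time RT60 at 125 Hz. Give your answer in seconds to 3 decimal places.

Summing Sᵢαᵢ: 37.620 + 0.354 + 233.244 + 10.191 → A = 281.409 sabins.
V = 22.8·11·5.2 = 1304.16 m³.
Sabine: RT60 = 0.161 × 1304.16 / 281.409 = 0.746 s.

0.746 s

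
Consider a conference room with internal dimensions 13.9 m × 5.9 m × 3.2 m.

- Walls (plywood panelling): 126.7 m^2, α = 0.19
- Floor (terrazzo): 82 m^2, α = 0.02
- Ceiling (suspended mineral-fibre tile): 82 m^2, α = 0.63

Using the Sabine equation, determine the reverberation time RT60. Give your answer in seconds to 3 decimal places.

0.546 s

Summing Sᵢαᵢ: 24.073 + 1.640 + 51.660 → A = 77.373 sabins.
Volume V = 13.9 × 5.9 × 3.2 = 262.432 m³.
RT60 = 0.161 · V / A = 0.161 × 262.432 / 77.373 = 0.546 s.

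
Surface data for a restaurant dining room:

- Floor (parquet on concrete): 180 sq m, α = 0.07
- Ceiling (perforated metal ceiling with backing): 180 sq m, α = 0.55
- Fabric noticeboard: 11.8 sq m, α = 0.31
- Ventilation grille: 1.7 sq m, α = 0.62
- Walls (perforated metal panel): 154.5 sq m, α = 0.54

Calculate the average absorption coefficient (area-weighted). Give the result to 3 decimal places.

0.378

S = Σ Sᵢ = 180 + 180 + 11.8 + 1.7 + 154.5 = 528.0 sq m.
A = 180×0.07 + 180×0.55 + 11.8×0.31 + 1.7×0.62 + 154.5×0.54 = 199.742 sabins.
ᾱ = 199.742 / 528.0 = 0.378.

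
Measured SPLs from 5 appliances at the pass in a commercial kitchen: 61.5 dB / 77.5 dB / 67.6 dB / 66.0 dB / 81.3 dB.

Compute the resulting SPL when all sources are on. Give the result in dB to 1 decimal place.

83.1 dB

Converting to relative power and adding: 10^(61.5/10) + 10^(77.5/10) + 10^(67.6/10) + 10^(66.0/10) + 10^(81.3/10) = 2.023e+08.
Combined level = 10 log₁₀(2.023e+08) = 83.1 dB.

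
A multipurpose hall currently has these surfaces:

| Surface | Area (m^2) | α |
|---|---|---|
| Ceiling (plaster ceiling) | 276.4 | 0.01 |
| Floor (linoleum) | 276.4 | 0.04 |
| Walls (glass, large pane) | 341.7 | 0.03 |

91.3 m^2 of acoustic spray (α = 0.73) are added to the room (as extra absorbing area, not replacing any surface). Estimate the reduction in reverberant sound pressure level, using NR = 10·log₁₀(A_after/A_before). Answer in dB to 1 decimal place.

5.8 dB

A_before = Σ Sᵢαᵢ = 276.4*0.01 + 276.4*0.04 + 341.7*0.03 = 24.071 sabins.
Added absorption = 91.3 × 0.73 = 66.649 sabins.
New total A_after = 90.720 sabins.
Reduction = 10 log₁₀(A_after/A_before) = 10 log₁₀(3.7689) = 5.8 dB.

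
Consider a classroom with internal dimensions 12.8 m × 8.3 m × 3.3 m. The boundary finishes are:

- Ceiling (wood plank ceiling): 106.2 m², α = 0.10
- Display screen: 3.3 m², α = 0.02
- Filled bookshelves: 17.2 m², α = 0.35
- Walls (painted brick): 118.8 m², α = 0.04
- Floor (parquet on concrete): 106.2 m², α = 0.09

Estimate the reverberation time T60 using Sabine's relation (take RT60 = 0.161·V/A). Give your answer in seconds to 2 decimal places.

1.82 sec

Equivalent absorption area: A = 106.2*0.10 + 3.3*0.02 + 17.2*0.35 + 118.8*0.04 + 106.2*0.09 = 31.016 m².
V = 12.8·8.3·3.3 = 350.592 m³.
Sabine: RT60 = 0.161 × 350.592 / 31.016 = 1.82 s.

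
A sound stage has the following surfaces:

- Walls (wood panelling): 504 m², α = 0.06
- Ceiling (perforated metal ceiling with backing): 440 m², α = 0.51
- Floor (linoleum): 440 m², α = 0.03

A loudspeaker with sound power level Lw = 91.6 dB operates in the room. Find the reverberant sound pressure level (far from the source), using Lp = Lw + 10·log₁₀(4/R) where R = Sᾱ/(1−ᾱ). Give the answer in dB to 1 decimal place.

Σ(Sᵢαᵢ) = 504·0.06 + 440·0.51 + 440·0.03 = 267.840; total area S = 1384.0 m².
ᾱ = 0.1935, so room constant R = A/(1−ᾱ) = 332.102 m².
Lp = Lw + 10 log₁₀(4/R) = 91.6 -19.19 = 72.4 dB.

72.4 dB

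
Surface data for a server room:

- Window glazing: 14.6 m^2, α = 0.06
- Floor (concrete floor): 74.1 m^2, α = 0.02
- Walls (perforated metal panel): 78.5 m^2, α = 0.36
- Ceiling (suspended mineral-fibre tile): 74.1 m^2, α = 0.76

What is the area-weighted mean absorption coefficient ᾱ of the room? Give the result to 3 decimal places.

0.360

Total surface area S = 241.3 m^2.
A = 14.6×0.06 + 74.1×0.02 + 78.5×0.36 + 74.1×0.76 = 86.934 sabins.
ᾱ = A/S = 0.360.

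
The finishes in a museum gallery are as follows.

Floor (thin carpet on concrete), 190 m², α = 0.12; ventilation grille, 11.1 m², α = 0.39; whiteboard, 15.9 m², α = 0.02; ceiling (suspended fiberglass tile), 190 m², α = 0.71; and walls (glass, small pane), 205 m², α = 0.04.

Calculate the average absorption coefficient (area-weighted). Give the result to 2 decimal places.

Total surface area S = 612.0 m².
A = 190*0.12 + 11.1*0.39 + 15.9*0.02 + 190*0.71 + 205*0.04 = 170.547 sabins.
ᾱ = A/S = 0.28.

0.28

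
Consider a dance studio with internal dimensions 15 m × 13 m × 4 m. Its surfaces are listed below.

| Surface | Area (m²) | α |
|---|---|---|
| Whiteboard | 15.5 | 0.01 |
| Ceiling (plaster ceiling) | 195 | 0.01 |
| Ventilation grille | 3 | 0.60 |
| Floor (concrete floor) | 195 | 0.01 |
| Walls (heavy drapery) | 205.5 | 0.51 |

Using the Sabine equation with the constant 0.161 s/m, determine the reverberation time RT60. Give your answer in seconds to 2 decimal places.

1.13 s

A = Σ Sᵢαᵢ = 15.5×0.01 + 195×0.01 + 3×0.60 + 195×0.01 + 205.5×0.51 = 110.660 sabins.
V = 15·13·4 = 780 m³.
T = 0.161 V/A = 0.161·780/110.660 = 1.13 s.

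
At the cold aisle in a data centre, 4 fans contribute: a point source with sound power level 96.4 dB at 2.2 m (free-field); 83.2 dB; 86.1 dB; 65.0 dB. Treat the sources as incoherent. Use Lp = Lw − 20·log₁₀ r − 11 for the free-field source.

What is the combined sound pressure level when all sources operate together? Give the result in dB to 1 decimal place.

88.4 dB

Source at 2.2 m: Lp = 96.4 − 20·log₁₀(2.2) − 11 = 78.6 dB.
Converting to relative power and adding: 10^(78.6/10) + 10^(83.2/10) + 10^(86.1/10) + 10^(65.0/10) = 6.919e+08.
L_total = 10·log₁₀(6.919e+08) = 88.4 dB.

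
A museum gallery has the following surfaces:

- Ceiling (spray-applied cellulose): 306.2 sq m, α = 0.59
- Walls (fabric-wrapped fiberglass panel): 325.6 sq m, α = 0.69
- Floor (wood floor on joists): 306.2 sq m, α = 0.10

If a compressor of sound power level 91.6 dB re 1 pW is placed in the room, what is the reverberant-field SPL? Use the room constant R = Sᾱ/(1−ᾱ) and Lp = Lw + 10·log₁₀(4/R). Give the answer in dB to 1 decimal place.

68.5 dB

Σ(Sᵢαᵢ) = 306.2·0.59 + 325.6·0.69 + 306.2·0.10 = 435.942; total area S = 938.0 sq m.
ᾱ = 0.4648, so room constant R = A/(1−ᾱ) = 814.540 sq m.
Lp = 91.6 + 10·log₁₀(4/814.540) = 91.6 + (-23.09) = 68.5 dB.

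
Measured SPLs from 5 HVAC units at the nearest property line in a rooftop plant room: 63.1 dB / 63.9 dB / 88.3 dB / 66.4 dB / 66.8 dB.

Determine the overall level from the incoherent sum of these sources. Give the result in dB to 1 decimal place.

88.4 dB

Σ 10^(Lᵢ/10) = 6.897e+08.
L_total = 10·log₁₀(6.897e+08) = 88.4 dB.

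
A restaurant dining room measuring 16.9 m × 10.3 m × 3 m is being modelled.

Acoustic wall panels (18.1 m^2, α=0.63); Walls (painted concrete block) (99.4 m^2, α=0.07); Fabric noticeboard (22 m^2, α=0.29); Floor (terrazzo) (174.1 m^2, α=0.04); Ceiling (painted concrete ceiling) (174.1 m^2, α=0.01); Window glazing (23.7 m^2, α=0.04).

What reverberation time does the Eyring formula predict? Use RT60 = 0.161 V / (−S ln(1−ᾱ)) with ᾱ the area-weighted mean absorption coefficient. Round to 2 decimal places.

Total surface area S = 18.1 + 99.4 + 22 + 174.1 + 174.1 + 23.7 = 511.4 m^2.
Absorption A = 18.1·0.63 + 99.4·0.07 + 22·0.29 + 174.1·0.04 + 174.1·0.01 + 23.7·0.04 = 34.394 sabins.
Mean coefficient ᾱ = A/S = 0.0673.
Eyring denominator: −S ln(1−ᾱ) = 35.630.
V = 16.9 × 10.3 × 3 = 522.21 m³.
T = 0.161·V/[−S·ln(1−ᾱ)] = 0.161·522.21/35.630 = 2.36 s.

2.36 sec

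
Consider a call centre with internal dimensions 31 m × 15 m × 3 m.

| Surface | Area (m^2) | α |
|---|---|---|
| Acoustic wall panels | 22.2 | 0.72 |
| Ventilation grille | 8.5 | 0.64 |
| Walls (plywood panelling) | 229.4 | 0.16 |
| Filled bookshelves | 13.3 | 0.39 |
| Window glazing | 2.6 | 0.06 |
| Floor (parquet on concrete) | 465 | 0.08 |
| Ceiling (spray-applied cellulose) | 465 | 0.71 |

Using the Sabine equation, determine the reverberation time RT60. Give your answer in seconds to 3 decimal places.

Equivalent absorption area: A = 22.2·0.72 + 8.5·0.64 + 229.4·0.16 + 13.3·0.39 + 2.6·0.06 + 465·0.08 + 465·0.71 = 430.821 m^2.
V = 31·15·3 = 1395 m³.
RT60 = 0.161 · V / A = 0.161 × 1395 / 430.821 = 0.521 s.

0.521 s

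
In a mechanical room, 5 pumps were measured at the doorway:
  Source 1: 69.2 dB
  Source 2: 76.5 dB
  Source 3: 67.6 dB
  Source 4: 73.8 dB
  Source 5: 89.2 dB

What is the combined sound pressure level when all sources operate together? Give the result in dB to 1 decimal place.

89.6 dB

Sum in the linear (power) domain: Σ 10^(Lᵢ/10) = 10^(69.2/10) + 10^(76.5/10) + 10^(67.6/10) + 10^(73.8/10) + 10^(89.2/10) = 9.145e+08.
L_total = 10·log₁₀(9.145e+08) = 89.6 dB.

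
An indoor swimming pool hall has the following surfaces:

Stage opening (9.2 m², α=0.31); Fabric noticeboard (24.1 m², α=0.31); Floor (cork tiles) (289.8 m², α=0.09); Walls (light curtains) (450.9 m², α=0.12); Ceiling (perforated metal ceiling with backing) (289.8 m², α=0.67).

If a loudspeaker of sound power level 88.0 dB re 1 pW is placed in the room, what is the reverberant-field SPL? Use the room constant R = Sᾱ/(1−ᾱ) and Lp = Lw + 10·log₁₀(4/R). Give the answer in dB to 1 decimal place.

68.1 dB

Σ(Sᵢαᵢ) = 9.2×0.31 + 24.1×0.31 + 289.8×0.09 + 450.9×0.12 + 289.8×0.67 = 284.679; total area S = 1063.8 m².
ᾱ = 0.2676, so room constant R = A/(1−ᾱ) = 388.693 m².
Lp = Lw + 10 log₁₀(4/R) = 88.0 -19.88 = 68.1 dB.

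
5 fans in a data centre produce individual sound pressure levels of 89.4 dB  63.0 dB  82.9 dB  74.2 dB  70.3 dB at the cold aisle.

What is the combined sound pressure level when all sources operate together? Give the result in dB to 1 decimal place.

Sum in the linear (power) domain: Σ 10^(Lᵢ/10) = 10^(89.4/10) + 10^(63.0/10) + 10^(82.9/10) + 10^(74.2/10) + 10^(70.3/10) = 1.105e+09.
Back to dB: 10·log₁₀ Σ = 90.4 dB.

90.4 dB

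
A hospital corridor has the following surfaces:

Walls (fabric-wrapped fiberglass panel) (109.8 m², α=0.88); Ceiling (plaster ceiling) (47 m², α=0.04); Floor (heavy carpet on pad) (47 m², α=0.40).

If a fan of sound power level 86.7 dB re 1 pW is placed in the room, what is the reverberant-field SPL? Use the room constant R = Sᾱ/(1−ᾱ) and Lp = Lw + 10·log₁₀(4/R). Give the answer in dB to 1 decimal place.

A = 117.304 sabins; S = 203.8 m².
ᾱ = 117.304/203.8 = 0.5756; R = Sᾱ/(1−ᾱ) = 117.304/(1−0.5756) = 276.400 m².
Lp = 86.7 + 10·log₁₀(4/276.400) = 86.7 + (-18.39) = 68.3 dB.

68.3 dB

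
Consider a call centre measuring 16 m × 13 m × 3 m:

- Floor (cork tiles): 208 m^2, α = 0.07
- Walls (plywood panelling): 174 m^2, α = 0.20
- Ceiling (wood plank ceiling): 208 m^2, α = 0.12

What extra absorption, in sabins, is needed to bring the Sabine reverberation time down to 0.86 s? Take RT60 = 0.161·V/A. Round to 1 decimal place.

Summing Sᵢαᵢ: 14.560 + 34.800 + 24.960 → A₁ = 74.320 sabins.
Target A₂ = 0.161·624/0.86 = 116.819 sabins (V = 624 m³).
Shortfall: 116.819 − 74.320 = 42.5 sabins.

42.5 sabins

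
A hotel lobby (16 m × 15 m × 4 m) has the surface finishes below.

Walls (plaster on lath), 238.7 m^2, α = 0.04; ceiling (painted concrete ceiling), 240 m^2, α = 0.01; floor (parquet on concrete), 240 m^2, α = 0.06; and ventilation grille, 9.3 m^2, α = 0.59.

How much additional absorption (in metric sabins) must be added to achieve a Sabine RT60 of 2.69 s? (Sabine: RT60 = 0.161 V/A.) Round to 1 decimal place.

Total absorption A₁ = 238.7·0.04 + 240·0.01 + 240·0.06 + 9.3·0.59
  = 9.548 + 2.400 + 14.400 + 5.487 = 31.835 m^2 sabins.
V = 960 m³. Required absorption A₂ = 0.161 × 960 / 2.69 = 57.457 sabins.
ΔA = A₂ − A₁ = 57.457 − 31.835 = 25.6 sabins.

25.6 sabins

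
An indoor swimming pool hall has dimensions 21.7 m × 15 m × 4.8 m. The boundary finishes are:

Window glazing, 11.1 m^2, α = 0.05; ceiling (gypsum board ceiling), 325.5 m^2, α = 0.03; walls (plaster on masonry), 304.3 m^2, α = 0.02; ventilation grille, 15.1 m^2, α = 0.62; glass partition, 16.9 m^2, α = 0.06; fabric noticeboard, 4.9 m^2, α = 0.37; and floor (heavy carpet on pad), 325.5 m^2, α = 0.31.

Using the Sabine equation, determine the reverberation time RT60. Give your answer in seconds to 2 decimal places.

A = Σ Sᵢαᵢ = 11.1·0.05 + 325.5·0.03 + 304.3·0.02 + 15.1·0.62 + 16.9·0.06 + 4.9·0.37 + 325.5·0.31 = 129.500 sabins.
Room volume: 1562.4 m³.
T = 0.161 V/A = 0.161·1562.4/129.500 = 1.94 s.

1.94 s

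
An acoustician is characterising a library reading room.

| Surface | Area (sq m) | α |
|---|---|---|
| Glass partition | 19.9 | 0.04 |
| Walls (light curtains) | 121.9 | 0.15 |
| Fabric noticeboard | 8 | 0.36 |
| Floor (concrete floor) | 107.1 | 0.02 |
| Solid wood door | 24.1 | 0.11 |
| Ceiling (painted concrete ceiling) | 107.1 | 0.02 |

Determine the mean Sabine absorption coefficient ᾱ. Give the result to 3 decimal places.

0.074

Total surface area S = 388.1 sq m.
Σ(Sᵢαᵢ) = 19.9*0.04 + 121.9*0.15 + 8*0.36 + 107.1*0.02 + 24.1*0.11 + 107.1*0.02 = 28.896.
ᾱ = 28.896 / 388.1 = 0.074.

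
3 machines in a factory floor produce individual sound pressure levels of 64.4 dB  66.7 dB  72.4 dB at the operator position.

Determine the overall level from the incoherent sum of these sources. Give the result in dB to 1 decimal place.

73.9 dB

Sum in the linear (power) domain: Σ 10^(Lᵢ/10) = 10^(64.4/10) + 10^(66.7/10) + 10^(72.4/10) = 2.481e+07.
Back to dB: 10·log₁₀ Σ = 73.9 dB.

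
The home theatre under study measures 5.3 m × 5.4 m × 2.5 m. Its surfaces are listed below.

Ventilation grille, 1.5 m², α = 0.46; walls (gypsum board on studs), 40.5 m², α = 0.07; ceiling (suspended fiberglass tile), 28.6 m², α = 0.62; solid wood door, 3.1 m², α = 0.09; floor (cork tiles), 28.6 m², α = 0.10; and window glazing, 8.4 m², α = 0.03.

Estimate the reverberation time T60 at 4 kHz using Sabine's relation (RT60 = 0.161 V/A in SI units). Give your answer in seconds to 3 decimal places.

Summing Sᵢαᵢ: 0.690 + 2.835 + 17.732 + 0.279 + 2.860 + 0.252 → A = 24.648 sabins.
Volume V = 5.3 × 5.4 × 2.5 = 71.55 m³.
RT60 = 0.161 · V / A = 0.161 × 71.55 / 24.648 = 0.467 s.

0.467 s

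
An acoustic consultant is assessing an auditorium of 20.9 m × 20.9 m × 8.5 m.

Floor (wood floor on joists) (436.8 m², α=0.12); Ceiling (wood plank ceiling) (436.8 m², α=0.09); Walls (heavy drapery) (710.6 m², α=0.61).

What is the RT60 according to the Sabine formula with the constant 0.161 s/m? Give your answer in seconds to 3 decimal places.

A = Σ Sᵢαᵢ = 436.8·0.12 + 436.8·0.09 + 710.6·0.61 = 525.194 sabins.
V = 20.9·20.9·8.5 = 3712.885 m³.
RT60 = 0.161 · V / A = 0.161 × 3712.885 / 525.194 = 1.138 s.

1.138 sec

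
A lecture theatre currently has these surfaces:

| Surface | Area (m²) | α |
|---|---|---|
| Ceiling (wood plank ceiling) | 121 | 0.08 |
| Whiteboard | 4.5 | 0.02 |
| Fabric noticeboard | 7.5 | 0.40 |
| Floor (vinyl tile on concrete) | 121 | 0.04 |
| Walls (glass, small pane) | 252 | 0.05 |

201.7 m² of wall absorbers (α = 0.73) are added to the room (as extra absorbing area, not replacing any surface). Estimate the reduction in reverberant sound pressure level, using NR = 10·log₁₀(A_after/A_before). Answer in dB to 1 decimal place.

Total absorption A_before = 121×0.08 + 4.5×0.02 + 7.5×0.40 + 121×0.04 + 252×0.05
  = 9.680 + 0.090 + 3.000 + 4.840 + 12.600 = 30.210 m² sabins.
Added absorption = 201.7 × 0.73 = 147.241 sabins.
New total A_after = 177.451 sabins.
NR = 10·log₁₀(177.451/30.210) = 7.7 dB.

7.7 dB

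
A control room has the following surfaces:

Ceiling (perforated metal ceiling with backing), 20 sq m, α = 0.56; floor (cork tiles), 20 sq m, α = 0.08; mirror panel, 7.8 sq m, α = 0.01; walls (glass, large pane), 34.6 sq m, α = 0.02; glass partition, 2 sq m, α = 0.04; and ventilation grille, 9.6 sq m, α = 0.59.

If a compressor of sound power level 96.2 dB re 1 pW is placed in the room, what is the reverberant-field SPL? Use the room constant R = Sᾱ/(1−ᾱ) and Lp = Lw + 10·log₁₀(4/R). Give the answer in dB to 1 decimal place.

88.4 dB

Σ(Sᵢαᵢ) = 20·0.56 + 20·0.08 + 7.8·0.01 + 34.6·0.02 + 2·0.04 + 9.6·0.59 = 19.314; total area S = 94.0 sq m.
ᾱ = 0.2055, so room constant R = A/(1−ᾱ) = 24.310 sq m.
Lp = Lw + 10 log₁₀(4/R) = 96.2 -7.84 = 88.4 dB.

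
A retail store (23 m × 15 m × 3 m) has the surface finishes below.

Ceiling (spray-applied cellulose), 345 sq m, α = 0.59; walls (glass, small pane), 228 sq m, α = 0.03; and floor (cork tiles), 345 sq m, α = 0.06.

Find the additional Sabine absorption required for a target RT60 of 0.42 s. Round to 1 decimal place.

Summing Sᵢαᵢ: 203.550 + 6.840 + 20.700 → A₁ = 231.090 sabins.
Target A₂ = 0.161·1035/0.42 = 396.750 sabins (V = 1035 m³).
ΔA = A₂ − A₁ = 396.750 − 231.090 = 165.7 sabins.

165.7 sabins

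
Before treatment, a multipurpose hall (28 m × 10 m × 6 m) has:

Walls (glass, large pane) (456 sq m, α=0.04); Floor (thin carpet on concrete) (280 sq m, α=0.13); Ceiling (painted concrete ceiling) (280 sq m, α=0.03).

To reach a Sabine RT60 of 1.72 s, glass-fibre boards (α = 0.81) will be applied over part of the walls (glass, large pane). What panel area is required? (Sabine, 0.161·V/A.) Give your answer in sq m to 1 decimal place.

122.4

Equivalent absorption area: A₁ = 456·0.04 + 280·0.13 + 280·0.03 = 63.040 sq m.
Required A₂ = 0.161·1680/1.72 = 157.256 sabins.
Absorption to add: 157.256 − 63.040 = 94.216 sabins.
Each sq m of panel replacing the walls (glass, large pane) adds (0.81 − 0.04) = 0.77 sabins.
Panel area = 94.216 / 0.77 = 122.4 sq m.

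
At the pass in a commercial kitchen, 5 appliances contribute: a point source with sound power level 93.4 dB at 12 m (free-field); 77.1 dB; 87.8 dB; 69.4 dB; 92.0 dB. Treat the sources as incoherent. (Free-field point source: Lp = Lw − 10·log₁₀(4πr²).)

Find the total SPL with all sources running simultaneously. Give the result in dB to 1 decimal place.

93.5 dB

Source at 12 m: Lp = 93.4 − 10·log₁₀(4π·12²) = 93.4 − 10·log₁₀(1809.557) = 60.8 dB.
Σ 10^(Lᵢ/10) = 2.249e+09.
Combined level = 10 log₁₀(2.249e+09) = 93.5 dB.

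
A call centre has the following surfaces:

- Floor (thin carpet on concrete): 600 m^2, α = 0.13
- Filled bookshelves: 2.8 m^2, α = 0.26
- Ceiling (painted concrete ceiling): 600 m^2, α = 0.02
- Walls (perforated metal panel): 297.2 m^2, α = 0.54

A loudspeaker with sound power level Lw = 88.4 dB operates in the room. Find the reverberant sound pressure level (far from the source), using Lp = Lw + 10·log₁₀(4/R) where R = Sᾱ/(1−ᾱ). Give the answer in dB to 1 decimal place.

A = 251.216 sabins; S = 1500.0 m^2.
ᾱ = 0.1675, so room constant R = A/(1−ᾱ) = 301.761 m^2.
Lp = 88.4 + 10·log₁₀(4/301.761) = 88.4 + (-18.78) = 69.6 dB.

69.6 dB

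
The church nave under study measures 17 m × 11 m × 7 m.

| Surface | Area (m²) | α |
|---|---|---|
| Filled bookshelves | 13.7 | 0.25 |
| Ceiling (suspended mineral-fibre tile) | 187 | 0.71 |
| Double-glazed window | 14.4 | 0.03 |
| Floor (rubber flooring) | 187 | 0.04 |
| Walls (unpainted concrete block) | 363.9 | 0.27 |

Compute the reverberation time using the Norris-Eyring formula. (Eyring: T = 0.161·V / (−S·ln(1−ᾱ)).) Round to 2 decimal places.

0.72 seconds

Total surface area S = 13.7 + 187 + 14.4 + 187 + 363.9 = 766.0 m².
Σ(Sᵢαᵢ) = 13.7×0.25 + 187×0.71 + 14.4×0.03 + 187×0.04 + 363.9×0.27 = 242.360.
Mean coefficient ᾱ = A/S = 0.3164.
Eyring denominator: −S ln(1−ᾱ) = 291.373.
V = 17 × 11 × 7 = 1309 m³.
T = 0.161·V/[−S·ln(1−ᾱ)] = 0.161·1309/291.373 = 0.72 s.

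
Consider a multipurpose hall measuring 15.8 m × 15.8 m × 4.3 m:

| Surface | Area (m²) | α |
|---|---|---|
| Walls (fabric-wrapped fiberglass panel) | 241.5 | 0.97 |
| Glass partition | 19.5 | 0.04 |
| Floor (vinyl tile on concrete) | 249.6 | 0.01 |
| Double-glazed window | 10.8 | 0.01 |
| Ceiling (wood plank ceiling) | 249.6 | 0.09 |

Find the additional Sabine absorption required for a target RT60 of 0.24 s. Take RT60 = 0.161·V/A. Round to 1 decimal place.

A₁ = Σ Sᵢαᵢ = 241.5*0.97 + 19.5*0.04 + 249.6*0.01 + 10.8*0.01 + 249.6*0.09 = 260.103 sabins.
V = 1073.452 m³. Required absorption A₂ = 0.161 × 1073.452 / 0.24 = 720.107 sabins.
ΔA = A₂ − A₁ = 720.107 − 260.103 = 460.0 sabins.

460.0 sabins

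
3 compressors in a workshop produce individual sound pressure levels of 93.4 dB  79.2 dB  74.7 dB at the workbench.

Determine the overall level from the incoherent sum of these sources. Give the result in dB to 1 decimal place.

Converting to relative power and adding: 10^(93.4/10) + 10^(79.2/10) + 10^(74.7/10) = 2.3e+09.
Combined level = 10 log₁₀(2.3e+09) = 93.6 dB.

93.6 dB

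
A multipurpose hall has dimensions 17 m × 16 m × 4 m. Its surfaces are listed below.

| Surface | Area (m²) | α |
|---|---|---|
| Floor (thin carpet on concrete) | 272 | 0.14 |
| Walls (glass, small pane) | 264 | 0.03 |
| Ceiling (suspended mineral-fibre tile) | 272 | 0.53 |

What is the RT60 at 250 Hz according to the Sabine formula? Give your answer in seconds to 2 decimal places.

0.92 seconds

Summing Sᵢαᵢ: 38.080 + 7.920 + 144.160 → A = 190.160 sabins.
Volume V = 17 × 16 × 4 = 1088 m³.
T = 0.161 V/A = 0.161·1088/190.160 = 0.92 s.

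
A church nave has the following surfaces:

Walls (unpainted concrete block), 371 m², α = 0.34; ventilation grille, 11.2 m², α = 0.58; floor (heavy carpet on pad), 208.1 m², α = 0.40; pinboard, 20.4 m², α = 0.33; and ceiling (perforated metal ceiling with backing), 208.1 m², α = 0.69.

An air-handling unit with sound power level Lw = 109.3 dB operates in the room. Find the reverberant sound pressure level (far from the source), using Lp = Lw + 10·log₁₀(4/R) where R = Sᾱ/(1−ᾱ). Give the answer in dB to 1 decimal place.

Σ(Sᵢαᵢ) = 371×0.34 + 11.2×0.58 + 208.1×0.40 + 20.4×0.33 + 208.1×0.69 = 366.197; total area S = 818.8 m².
ᾱ = 366.197/818.8 = 0.4472; R = Sᾱ/(1−ᾱ) = 366.197/(1−0.4472) = 662.440 m².
Lp = 109.3 + 10·log₁₀(4/662.440) = 109.3 + (-22.19) = 87.1 dB.

87.1 dB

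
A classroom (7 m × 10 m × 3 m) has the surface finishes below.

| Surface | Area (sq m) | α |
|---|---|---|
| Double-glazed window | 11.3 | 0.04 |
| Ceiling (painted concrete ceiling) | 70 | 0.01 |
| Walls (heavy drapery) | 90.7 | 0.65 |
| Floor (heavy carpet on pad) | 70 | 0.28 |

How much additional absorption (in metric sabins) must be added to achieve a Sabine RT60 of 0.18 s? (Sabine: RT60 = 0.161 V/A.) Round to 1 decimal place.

Summing Sᵢαᵢ: 0.452 + 0.700 + 58.955 + 19.600 → A₁ = 79.707 sabins.
For T = 0.18 s, need A₂ = 0.161·V/T = 0.161·210/0.18 = 187.833 sabins.
Shortfall: 187.833 − 79.707 = 108.1 sabins.

108.1 sabins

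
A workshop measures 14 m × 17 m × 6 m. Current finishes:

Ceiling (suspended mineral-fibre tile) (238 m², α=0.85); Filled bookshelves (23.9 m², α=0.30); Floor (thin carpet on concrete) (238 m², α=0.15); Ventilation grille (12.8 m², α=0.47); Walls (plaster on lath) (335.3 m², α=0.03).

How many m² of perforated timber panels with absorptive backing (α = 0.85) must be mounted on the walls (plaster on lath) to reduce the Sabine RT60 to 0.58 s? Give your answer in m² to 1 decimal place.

A₁ = Σ Sᵢαᵢ = 238·0.85 + 23.9·0.30 + 238·0.15 + 12.8·0.47 + 335.3·0.03 = 261.245 sabins.
V = 1428 m³. Target absorption A₂ = 0.161 × 1428 / 0.58 = 396.393 sabins.
Absorption to add: 396.393 − 261.245 = 135.148 sabins.
Each m² of panel replacing the walls (plaster on lath) adds (0.85 − 0.03) = 0.82 sabins.
Area = ΔA/Δα = 135.148/0.82 = 164.8 m².

164.8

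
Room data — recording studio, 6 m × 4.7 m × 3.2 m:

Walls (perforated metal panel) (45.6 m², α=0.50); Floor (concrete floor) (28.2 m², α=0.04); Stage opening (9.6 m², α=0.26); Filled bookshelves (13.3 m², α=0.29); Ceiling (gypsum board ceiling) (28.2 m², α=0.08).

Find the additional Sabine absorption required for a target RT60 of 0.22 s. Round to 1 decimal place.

33.5 sabins

A₁ = Σ Sᵢαᵢ = 45.6×0.50 + 28.2×0.04 + 9.6×0.26 + 13.3×0.29 + 28.2×0.08 = 32.537 sabins.
Target A₂ = 0.161·90.24/0.22 = 66.039 sabins (V = 90.24 m³).
Shortfall: 66.039 − 32.537 = 33.5 sabins.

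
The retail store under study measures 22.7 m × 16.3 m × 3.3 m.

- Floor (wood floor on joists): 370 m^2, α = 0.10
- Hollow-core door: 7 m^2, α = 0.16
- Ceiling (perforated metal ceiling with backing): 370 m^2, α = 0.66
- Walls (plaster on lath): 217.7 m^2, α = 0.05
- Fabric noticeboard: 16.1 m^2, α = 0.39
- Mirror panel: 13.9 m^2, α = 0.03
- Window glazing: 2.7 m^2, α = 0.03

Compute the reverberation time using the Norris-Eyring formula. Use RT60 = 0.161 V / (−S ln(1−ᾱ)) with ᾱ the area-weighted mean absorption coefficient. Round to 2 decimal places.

Total surface area S = 370 + 7 + 370 + 217.7 + 16.1 + 13.9 + 2.7 = 997.4 m^2.
Σ(Sᵢαᵢ) = 370×0.10 + 7×0.16 + 370×0.66 + 217.7×0.05 + 16.1×0.39 + 13.9×0.03 + 2.7×0.03 = 299.982.
ᾱ = 299.982 / 997.4 = 0.3008.
Eyring denominator: −S ln(1−ᾱ) = 356.888.
V = 22.7 × 16.3 × 3.3 = 1221.033 m³.
T = 0.161·V/[−S·ln(1−ᾱ)] = 0.161·1221.033/356.888 = 0.55 s.

0.55 seconds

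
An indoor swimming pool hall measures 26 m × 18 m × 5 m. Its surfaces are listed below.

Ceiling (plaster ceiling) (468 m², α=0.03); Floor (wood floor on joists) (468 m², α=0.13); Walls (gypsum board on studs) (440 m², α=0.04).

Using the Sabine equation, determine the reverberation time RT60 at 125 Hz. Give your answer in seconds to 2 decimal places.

Summing Sᵢαᵢ: 14.040 + 60.840 + 17.600 → A = 92.480 sabins.
Room volume: 2340 m³.
RT60 = 0.161 · V / A = 0.161 × 2340 / 92.480 = 4.07 s.

4.07 seconds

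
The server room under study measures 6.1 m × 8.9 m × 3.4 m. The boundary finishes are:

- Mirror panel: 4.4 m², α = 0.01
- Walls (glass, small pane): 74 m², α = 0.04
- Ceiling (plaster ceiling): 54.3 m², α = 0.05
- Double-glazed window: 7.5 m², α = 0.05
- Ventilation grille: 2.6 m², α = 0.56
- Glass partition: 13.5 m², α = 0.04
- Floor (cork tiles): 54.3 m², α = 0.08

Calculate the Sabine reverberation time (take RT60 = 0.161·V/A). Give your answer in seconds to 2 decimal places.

2.39 s

Total absorption A = 4.4×0.01 + 74×0.04 + 54.3×0.05 + 7.5×0.05 + 2.6×0.56 + 13.5×0.04 + 54.3×0.08
  = 0.044 + 2.960 + 2.715 + 0.375 + 1.456 + 0.540 + 4.344 = 12.434 m² sabins.
Volume V = 6.1 × 8.9 × 3.4 = 184.586 m³.
RT60 = 0.161 · V / A = 0.161 × 184.586 / 12.434 = 2.39 s.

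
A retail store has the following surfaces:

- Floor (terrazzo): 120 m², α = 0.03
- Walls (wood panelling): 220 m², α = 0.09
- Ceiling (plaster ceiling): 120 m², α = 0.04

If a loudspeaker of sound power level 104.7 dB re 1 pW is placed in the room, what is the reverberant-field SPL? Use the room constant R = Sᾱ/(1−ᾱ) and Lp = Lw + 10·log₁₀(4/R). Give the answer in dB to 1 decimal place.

A = 28.200 sabins; S = 460.0 m².
ᾱ = 0.0613, so room constant R = A/(1−ᾱ) = 30.042 m².
Lp = Lw + 10 log₁₀(4/R) = 104.7 -8.76 = 95.9 dB.

95.9 dB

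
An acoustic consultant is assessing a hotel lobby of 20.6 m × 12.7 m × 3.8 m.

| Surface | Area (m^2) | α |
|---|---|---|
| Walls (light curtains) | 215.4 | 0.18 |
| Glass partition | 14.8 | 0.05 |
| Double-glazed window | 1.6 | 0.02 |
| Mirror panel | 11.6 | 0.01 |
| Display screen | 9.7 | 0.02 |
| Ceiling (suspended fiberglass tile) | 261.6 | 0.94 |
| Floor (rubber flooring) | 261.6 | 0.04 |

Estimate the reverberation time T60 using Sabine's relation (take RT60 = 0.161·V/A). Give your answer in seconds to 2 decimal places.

0.54 s

Equivalent absorption area: A = 215.4×0.18 + 14.8×0.05 + 1.6×0.02 + 11.6×0.01 + 9.7×0.02 + 261.6×0.94 + 261.6×0.04 = 296.222 m^2.
Volume V = 20.6 × 12.7 × 3.8 = 994.156 m³.
T = 0.161 V/A = 0.161·994.156/296.222 = 0.54 s.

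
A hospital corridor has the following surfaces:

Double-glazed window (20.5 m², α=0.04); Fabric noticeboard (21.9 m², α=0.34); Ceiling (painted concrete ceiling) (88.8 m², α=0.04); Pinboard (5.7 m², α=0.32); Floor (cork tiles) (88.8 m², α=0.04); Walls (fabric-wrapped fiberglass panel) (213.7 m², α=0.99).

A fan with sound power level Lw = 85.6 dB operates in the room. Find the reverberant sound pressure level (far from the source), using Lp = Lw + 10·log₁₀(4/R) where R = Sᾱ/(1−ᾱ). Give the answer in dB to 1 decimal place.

64.8 dB

A = 228.757 sabins; S = 439.4 m².
ᾱ = 0.5206, so room constant R = A/(1−ᾱ) = 477.174 m².
Lp = Lw + 10 log₁₀(4/R) = 85.6 -20.77 = 64.8 dB.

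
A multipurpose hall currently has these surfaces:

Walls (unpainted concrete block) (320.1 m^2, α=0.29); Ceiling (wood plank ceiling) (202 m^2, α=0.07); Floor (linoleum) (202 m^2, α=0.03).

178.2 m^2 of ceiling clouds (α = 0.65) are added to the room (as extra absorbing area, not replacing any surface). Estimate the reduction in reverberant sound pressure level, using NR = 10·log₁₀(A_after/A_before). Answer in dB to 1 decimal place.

A_before = Σ Sᵢαᵢ = 320.1·0.29 + 202·0.07 + 202·0.03 = 113.029 sabins.
Added absorption = 178.2 × 0.65 = 115.830 sabins.
New total A_after = 228.859 sabins.
Reduction = 10 log₁₀(A_after/A_before) = 10 log₁₀(2.0248) = 3.1 dB.

3.1 dB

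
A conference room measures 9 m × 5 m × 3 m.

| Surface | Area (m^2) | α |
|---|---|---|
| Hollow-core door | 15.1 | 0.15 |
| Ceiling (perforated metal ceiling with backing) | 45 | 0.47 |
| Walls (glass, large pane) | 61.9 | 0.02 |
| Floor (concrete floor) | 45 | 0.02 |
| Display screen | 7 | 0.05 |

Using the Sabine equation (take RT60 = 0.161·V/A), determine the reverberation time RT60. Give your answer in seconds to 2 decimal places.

A = Σ Sᵢαᵢ = 15.1·0.15 + 45·0.47 + 61.9·0.02 + 45·0.02 + 7·0.05 = 25.903 sabins.
Volume V = 9 × 5 × 3 = 135 m³.
T = 0.161 V/A = 0.161·135/25.903 = 0.84 s.

0.84 s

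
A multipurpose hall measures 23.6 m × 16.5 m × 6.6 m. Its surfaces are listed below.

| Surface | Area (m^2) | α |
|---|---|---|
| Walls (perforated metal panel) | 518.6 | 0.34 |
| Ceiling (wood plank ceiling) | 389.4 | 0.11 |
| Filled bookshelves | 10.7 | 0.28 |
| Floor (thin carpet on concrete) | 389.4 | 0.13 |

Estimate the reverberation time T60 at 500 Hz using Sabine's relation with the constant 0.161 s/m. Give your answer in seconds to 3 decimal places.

1.517 sec

Equivalent absorption area: A = 518.6×0.34 + 389.4×0.11 + 10.7×0.28 + 389.4×0.13 = 272.776 m^2.
Volume V = 23.6 × 16.5 × 6.6 = 2570.04 m³.
T = 0.161 V/A = 0.161·2570.04/272.776 = 1.517 s.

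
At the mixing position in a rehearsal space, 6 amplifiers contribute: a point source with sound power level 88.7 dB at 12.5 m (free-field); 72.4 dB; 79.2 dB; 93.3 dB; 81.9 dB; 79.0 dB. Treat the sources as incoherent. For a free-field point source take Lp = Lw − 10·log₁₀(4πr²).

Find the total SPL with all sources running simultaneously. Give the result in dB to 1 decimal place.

93.9 dB

Source at 12.5 m: Lp = 88.7 − 10·log₁₀(4π·12.5²) = 88.7 − 10·log₁₀(1963.495) = 55.8 dB.
Σ 10^(Lᵢ/10) = 2.473e+09.
L_total = 10·log₁₀(2.473e+09) = 93.9 dB.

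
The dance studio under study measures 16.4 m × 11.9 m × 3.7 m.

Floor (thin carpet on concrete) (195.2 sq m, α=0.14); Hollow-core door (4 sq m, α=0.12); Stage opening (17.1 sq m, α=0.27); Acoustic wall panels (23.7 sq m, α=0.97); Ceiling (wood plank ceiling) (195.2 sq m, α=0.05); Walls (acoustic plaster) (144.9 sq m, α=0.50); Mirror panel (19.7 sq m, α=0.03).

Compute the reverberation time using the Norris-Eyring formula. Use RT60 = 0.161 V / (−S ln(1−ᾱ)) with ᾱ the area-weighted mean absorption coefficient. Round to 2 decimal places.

0.74 seconds

S = Σ Sᵢ = 599.8 sq m.
Absorption A = 195.2×0.14 + 4×0.12 + 17.1×0.27 + 23.7×0.97 + 195.2×0.05 + 144.9×0.50 + 19.7×0.03 = 138.215 sabins.
ᾱ = 138.215 / 599.8 = 0.2304.
Eyring denominator: −S ln(1−ᾱ) = 157.078.
V = 16.4 × 11.9 × 3.7 = 722.092 m³.
T = 0.161·V/[−S·ln(1−ᾱ)] = 0.161·722.092/157.078 = 0.74 s.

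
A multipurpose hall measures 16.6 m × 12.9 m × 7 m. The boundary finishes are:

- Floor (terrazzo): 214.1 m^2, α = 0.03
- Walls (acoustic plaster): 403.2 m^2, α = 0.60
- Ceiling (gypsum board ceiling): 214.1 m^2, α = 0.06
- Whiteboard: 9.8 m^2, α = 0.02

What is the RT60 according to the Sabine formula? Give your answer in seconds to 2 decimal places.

Total absorption A = 214.1*0.03 + 403.2*0.60 + 214.1*0.06 + 9.8*0.02
  = 6.423 + 241.920 + 12.846 + 0.196 = 261.385 m^2 sabins.
V = 16.6·12.9·7 = 1498.98 m³.
T = 0.161 V/A = 0.161·1498.98/261.385 = 0.92 s.

0.92 s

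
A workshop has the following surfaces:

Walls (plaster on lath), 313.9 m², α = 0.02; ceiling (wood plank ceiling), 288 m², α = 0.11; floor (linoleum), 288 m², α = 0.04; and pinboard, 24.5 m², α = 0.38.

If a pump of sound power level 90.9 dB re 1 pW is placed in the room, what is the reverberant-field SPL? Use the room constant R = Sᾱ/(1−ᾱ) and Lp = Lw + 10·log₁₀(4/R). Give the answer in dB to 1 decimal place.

A = 58.788 sabins; S = 914.4 m².
ᾱ = 58.788/914.4 = 0.0643; R = Sᾱ/(1−ᾱ) = 58.788/(1−0.0643) = 62.828 m².
Lp = 90.9 + 10·log₁₀(4/62.828) = 90.9 + (-11.96) = 78.9 dB.

78.9 dB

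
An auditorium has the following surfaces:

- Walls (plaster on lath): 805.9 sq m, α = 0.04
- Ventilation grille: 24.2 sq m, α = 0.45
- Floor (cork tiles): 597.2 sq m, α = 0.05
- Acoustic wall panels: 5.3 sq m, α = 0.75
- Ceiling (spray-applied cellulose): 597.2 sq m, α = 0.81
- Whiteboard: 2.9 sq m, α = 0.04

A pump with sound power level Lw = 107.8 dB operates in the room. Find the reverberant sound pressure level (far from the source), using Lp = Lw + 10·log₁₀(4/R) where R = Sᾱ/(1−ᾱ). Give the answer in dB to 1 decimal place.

84.9 dB

A = 560.809 sabins; S = 2032.7 sq m.
ᾱ = 560.809/2032.7 = 0.2759; R = Sᾱ/(1−ᾱ) = 560.809/(1−0.2759) = 774.491 sq m.
Lp = 107.8 + 10·log₁₀(4/774.491) = 107.8 + (-22.87) = 84.9 dB.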